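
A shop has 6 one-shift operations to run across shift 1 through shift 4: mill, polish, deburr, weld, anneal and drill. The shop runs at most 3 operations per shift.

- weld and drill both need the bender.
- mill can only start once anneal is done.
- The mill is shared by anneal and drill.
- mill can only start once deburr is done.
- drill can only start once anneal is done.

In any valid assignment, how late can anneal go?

Downstream work caps anneal at shift 3.
anneal at shift 3 is achievable: anneal in shift 3, deburr in shift 1, drill in shift 4, weld in shift 1, polish in shift 1, mill in shift 4.

shift 3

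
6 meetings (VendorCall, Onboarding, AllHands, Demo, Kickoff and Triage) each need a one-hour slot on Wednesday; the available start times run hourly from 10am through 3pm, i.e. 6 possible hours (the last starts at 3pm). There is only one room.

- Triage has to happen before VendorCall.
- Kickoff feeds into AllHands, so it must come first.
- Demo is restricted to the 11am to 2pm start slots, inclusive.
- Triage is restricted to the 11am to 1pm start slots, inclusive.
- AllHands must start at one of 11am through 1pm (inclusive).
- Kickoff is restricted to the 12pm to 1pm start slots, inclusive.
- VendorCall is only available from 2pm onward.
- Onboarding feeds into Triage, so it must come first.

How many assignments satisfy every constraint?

Enumerating: Demo in 2pm, Triage in 11am, Kickoff in 12pm, Onboarding in 10am, AllHands in 1pm, VendorCall in 3pm.

1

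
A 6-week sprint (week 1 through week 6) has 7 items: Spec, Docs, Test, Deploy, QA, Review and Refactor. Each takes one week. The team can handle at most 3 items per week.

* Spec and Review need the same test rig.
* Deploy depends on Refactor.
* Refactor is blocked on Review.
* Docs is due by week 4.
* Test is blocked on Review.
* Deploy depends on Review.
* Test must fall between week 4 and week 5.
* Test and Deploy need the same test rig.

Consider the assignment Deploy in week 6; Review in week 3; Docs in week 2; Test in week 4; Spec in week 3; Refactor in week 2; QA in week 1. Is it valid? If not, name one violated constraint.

Deploy depends on Review — holds.
Test must fall between week 4 and week 5 — holds.
Spec and Review need the same test rig — violated.
Docs is due by week 4 — holds.
Refactor is blocked on Review — violated.
Deploy depends on Refactor — holds.
Test is blocked on Review — holds.
The team can handle at most 3 items per week — holds.
Test and Deploy need the same test rig — holds.

No — it violates: Refactor is blocked on Review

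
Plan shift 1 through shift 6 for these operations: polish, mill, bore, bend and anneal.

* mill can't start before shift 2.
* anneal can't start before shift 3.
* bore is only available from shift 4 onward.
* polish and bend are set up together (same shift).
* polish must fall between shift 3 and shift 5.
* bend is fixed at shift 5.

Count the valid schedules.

60

Splitting on mill: it can be shift 2 (12), shift 3 (12), shift 4 (12), shift 5 (12), shift 6 (12). Listing each branch's schedules as (polish, bore, bend, anneal) by shift number:
mill=shift 2: (5,4,5,3) (5,4,5,4) (5,4,5,5) (5,4,5,6) (5,5,5,3) (5,5,5,4) (5,5,5,5) (5,5,5,6) (5,6,5,3) (5,6,5,4) (5,6,5,5) (5,6,5,6) — 12.
mill=shift 3: (5,4,5,3) (5,4,5,4) (5,4,5,5) (5,4,5,6) (5,5,5,3) (5,5,5,4) (5,5,5,5) (5,5,5,6) (5,6,5,3) (5,6,5,4) (5,6,5,5) (5,6,5,6) — 12.
mill=shift 4: (5,4,5,3) (5,4,5,4) (5,4,5,5) (5,4,5,6) (5,5,5,3) (5,5,5,4) (5,5,5,5) (5,5,5,6) (5,6,5,3) (5,6,5,4) (5,6,5,5) (5,6,5,6) — 12.
mill=shift 5: (5,4,5,3) (5,4,5,4) (5,4,5,5) (5,4,5,6) (5,5,5,3) (5,5,5,4) (5,5,5,5) (5,5,5,6) (5,6,5,3) (5,6,5,4) (5,6,5,5) (5,6,5,6) — 12.
mill=shift 6: (5,4,5,3) (5,4,5,4) (5,4,5,5) (5,4,5,6) (5,5,5,3) (5,5,5,4) (5,5,5,5) (5,5,5,6) (5,6,5,3) (5,6,5,4) (5,6,5,5) (5,6,5,6) — 12.
Summing: 12 + 12 + 12 + 12 + 12 = 60.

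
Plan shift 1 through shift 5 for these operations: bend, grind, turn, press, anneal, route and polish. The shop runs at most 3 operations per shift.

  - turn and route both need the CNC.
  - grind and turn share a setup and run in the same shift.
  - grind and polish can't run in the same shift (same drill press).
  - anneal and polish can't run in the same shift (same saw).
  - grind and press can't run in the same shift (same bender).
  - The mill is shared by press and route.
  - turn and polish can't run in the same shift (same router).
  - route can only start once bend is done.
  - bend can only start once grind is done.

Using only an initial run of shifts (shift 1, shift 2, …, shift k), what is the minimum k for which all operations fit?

3

The precedence chain requires at least 3 distinct shifts.
With at most 3 per shift and 7 operations, at least 3 shifts are needed.
3 works (last occupied shift: shift 3): for example polish -> shift 2; bend -> shift 2; grind -> shift 1; route -> shift 3; press -> shift 2; turn -> shift 1; anneal -> shift 1.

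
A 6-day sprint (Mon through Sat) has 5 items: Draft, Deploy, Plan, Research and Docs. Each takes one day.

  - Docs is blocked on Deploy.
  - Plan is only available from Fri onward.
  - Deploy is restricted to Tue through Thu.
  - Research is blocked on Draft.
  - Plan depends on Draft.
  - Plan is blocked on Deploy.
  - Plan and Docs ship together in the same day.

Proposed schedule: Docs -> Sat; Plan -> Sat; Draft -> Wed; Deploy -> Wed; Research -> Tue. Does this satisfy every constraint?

Plan is blocked on Deploy — holds.
Plan is only available from Fri onward — holds.
Docs is blocked on Deploy — holds.
Research is blocked on Draft — violated.
Deploy is restricted to Tue through Thu — holds.
Plan depends on Draft — holds.
Plan and Docs ship together in the same day — holds.

No. Research is blocked on Draft is not satisfied.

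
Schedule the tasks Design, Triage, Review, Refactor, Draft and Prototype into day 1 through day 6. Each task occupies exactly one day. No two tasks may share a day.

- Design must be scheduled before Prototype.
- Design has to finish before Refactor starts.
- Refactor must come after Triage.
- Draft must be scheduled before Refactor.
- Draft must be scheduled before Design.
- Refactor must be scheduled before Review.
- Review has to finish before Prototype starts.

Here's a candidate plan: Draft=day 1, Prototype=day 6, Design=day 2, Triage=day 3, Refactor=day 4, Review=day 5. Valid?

No two tasks may share a day — holds.
Refactor must come after Triage — holds.
Draft must be scheduled before Refactor — holds.
Design must be scheduled before Prototype — holds.
Draft must be scheduled before Design — holds.
Refactor must be scheduled before Review — holds.
Review has to finish before Prototype starts — holds.
Design has to finish before Refactor starts — holds.

Valid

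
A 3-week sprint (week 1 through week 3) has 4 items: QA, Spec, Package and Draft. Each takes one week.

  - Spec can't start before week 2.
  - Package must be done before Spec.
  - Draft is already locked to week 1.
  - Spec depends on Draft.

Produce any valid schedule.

Spec -> week 2, Draft -> week 1, Package -> week 1, QA -> week 1

Checking: Draft(week 1) before Spec(week 2); Package(week 1) before Spec(week 2); Draft=week 1 in [week 1,week 1]; Spec=week 2 in [week 2,week 3].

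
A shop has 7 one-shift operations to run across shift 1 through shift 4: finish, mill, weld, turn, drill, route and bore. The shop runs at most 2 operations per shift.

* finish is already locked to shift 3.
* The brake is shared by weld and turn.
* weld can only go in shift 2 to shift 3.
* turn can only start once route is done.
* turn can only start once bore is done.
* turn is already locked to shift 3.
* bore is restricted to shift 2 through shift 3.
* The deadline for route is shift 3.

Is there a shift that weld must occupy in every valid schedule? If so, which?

shift 2

weld's window is shift 2–shift 3.
turn is fixed at shift 3, and weld can't share a shift with turn.
So weld must be shift 2.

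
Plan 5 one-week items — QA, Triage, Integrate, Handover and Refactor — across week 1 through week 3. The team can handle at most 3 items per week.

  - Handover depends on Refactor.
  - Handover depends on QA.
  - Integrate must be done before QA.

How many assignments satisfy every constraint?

Splitting on Triage: it can be week 1 (2), week 2 (2), week 3 (2). Listing each branch's schedules as (QA, Integrate, Handover, Refactor) by week number:
Triage=week 1: (2,1,3,1) (2,1,3,2) — 2.
Triage=week 2: (2,1,3,1) (2,1,3,2) — 2.
Triage=week 3: (2,1,3,1) (2,1,3,2) — 2.
Summing: 2 + 2 + 2 = 6.

6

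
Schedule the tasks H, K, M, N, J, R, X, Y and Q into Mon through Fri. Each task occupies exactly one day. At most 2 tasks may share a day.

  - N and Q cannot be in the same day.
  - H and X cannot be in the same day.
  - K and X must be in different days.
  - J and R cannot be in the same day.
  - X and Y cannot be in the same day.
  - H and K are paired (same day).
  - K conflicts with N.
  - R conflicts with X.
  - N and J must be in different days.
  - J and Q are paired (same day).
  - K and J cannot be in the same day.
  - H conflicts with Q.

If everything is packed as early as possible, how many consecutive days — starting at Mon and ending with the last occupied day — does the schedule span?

5 days

With at most 2 per day and 9 tasks, at least 5 days are needed.
5 works (last occupied day: Fri): for example H in Mon, R in Thu, N in Tue, M in Tue, Q in Wed, Y in Thu, X in Fri, J in Wed, K in Mon.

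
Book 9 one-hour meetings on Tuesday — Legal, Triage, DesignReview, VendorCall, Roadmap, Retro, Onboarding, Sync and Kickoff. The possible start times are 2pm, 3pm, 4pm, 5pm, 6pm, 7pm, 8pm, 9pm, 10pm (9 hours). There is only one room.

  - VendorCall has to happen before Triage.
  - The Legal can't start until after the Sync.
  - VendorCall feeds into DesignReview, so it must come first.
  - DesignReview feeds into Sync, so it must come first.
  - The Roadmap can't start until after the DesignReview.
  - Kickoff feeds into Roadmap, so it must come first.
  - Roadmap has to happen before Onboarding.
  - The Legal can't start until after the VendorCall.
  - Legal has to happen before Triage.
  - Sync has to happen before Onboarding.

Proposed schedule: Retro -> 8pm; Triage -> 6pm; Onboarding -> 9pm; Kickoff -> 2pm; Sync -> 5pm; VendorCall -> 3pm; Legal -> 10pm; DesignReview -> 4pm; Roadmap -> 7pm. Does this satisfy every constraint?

No — it violates: Legal has to happen before Triage

VendorCall feeds into DesignReview, so it must come first — holds.
The Legal can't start until after the VendorCall — holds.
Sync has to happen before Onboarding — holds.
The Roadmap can't start until after the DesignReview — holds.
Kickoff feeds into Roadmap, so it must come first — holds.
The Legal can't start until after the Sync — holds.
Roadmap has to happen before Onboarding — holds.
VendorCall has to happen before Triage — holds.
DesignReview feeds into Sync, so it must come first — holds.
Legal has to happen before Triage — violated.
There is only one room — holds.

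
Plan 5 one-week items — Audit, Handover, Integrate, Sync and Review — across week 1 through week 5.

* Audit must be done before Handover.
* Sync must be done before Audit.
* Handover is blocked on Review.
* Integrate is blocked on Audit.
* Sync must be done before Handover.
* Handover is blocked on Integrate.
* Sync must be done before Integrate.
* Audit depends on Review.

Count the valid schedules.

Splitting on Audit: it can be week 2 (3), week 3 (4). Listing each branch's schedules as (Handover, Integrate, Sync, Review) by week number:
Audit=week 2: (4,3,1,1) (5,3,1,1) (5,4,1,1) — 3.
Audit=week 3: (5,4,1,1) (5,4,1,2) (5,4,2,1) (5,4,2,2) — 4.
Summing: 3 + 4 = 7.

7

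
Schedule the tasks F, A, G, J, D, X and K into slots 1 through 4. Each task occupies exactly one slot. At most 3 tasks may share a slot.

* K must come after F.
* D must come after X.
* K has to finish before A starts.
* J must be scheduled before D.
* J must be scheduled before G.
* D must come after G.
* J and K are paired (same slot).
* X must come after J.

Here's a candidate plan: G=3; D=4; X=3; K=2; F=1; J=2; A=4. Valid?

Valid

K must come after F — holds.
D must come after G — holds.
J must be scheduled before D — holds.
J must be scheduled before G — holds.
X must come after J — holds.
J and K are paired (same slot) — holds.
K has to finish before A starts — holds.
At most 3 tasks may share a slot — holds.
D must come after X — holds.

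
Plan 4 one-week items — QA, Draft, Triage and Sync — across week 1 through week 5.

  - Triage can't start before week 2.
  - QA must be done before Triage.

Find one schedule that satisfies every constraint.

Sync -> week 1, Triage -> week 2, QA -> week 1, Draft -> week 1

Checking: QA(week 1) before Triage(week 2); Triage=week 2 in [week 2,week 5].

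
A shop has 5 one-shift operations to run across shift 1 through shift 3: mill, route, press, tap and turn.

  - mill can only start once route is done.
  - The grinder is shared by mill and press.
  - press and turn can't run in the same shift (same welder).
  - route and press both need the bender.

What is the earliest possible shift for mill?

shift 2

Precedence pushes mill to at least shift 2.
mill at shift 2 is achievable: mill=shift 2, route=shift 1, turn=shift 1, press=shift 3, tap=shift 1.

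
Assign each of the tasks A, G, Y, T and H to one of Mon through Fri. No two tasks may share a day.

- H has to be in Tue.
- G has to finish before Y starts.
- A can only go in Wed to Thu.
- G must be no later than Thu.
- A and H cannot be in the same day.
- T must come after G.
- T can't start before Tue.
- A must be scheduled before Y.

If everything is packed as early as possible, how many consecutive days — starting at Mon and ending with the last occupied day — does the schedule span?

The precedence chain requires at least 2 distinct days.
With at most 1 per day and 5 tasks, at least 5 days are needed.
Propagating the time windows through the other constraints, Y can't land before Thu — that is day 4 counting from Mon — so the schedule must run through at least 4 days.
5 works (last occupied day: Fri): for example H -> Tue; G -> Mon; Y -> Fri; A -> Wed; T -> Thu.

5 days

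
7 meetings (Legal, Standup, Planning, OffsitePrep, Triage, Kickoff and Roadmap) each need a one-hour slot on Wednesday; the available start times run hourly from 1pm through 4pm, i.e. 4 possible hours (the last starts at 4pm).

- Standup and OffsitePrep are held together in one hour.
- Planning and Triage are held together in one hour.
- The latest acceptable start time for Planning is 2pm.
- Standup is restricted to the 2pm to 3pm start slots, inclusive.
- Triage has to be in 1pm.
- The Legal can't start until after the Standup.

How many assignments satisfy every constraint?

48

Splitting on Legal: it can be 3pm (16), 4pm (32). Listing each branch's schedules as (Standup, Planning, OffsitePrep, Triage, Kickoff, Roadmap):
Legal=3pm: (2pm,1pm,2pm,1pm,1pm,1pm) (2pm,1pm,2pm,1pm,1pm,2pm) (2pm,1pm,2pm,1pm,1pm,3pm) (2pm,1pm,2pm,1pm,1pm,4pm) (2pm,1pm,2pm,1pm,2pm,1pm) (2pm,1pm,2pm,1pm,2pm,2pm) (2pm,1pm,2pm,1pm,2pm,3pm) (2pm,1pm,2pm,1pm,2pm,4pm) (2pm,1pm,2pm,1pm,3pm,1pm) (2pm,1pm,2pm,1pm,3pm,2pm) (2pm,1pm,2pm,1pm,3pm,3pm) (2pm,1pm,2pm,1pm,3pm,4pm) (2pm,1pm,2pm,1pm,4pm,1pm) (2pm,1pm,2pm,1pm,4pm,2pm) (2pm,1pm,2pm,1pm,4pm,3pm) (2pm,1pm,2pm,1pm,4pm,4pm) — 16.
Legal=4pm: (2pm,1pm,2pm,1pm,1pm,1pm) (2pm,1pm,2pm,1pm,1pm,2pm) (2pm,1pm,2pm,1pm,1pm,3pm) (2pm,1pm,2pm,1pm,1pm,4pm) (2pm,1pm,2pm,1pm,2pm,1pm) (2pm,1pm,2pm,1pm,2pm,2pm) (2pm,1pm,2pm,1pm,2pm,3pm) (2pm,1pm,2pm,1pm,2pm,4pm) (2pm,1pm,2pm,1pm,3pm,1pm) (2pm,1pm,2pm,1pm,3pm,2pm) (2pm,1pm,2pm,1pm,3pm,3pm) (2pm,1pm,2pm,1pm,3pm,4pm) (2pm,1pm,2pm,1pm,4pm,1pm) (2pm,1pm,2pm,1pm,4pm,2pm) (2pm,1pm,2pm,1pm,4pm,3pm) (2pm,1pm,2pm,1pm,4pm,4pm) (3pm,1pm,3pm,1pm,1pm,1pm) (3pm,1pm,3pm,1pm,1pm,2pm) (3pm,1pm,3pm,1pm,1pm,3pm) (3pm,1pm,3pm,1pm,1pm,4pm) (3pm,1pm,3pm,1pm,2pm,1pm) (3pm,1pm,3pm,1pm,2pm,2pm) (3pm,1pm,3pm,1pm,2pm,3pm) (3pm,1pm,3pm,1pm,2pm,4pm) (3pm,1pm,3pm,1pm,3pm,1pm) (3pm,1pm,3pm,1pm,3pm,2pm) (3pm,1pm,3pm,1pm,3pm,3pm) (3pm,1pm,3pm,1pm,3pm,4pm) (3pm,1pm,3pm,1pm,4pm,1pm) (3pm,1pm,3pm,1pm,4pm,2pm) (3pm,1pm,3pm,1pm,4pm,3pm) (3pm,1pm,3pm,1pm,4pm,4pm) — 32.
Summing: 16 + 32 = 48.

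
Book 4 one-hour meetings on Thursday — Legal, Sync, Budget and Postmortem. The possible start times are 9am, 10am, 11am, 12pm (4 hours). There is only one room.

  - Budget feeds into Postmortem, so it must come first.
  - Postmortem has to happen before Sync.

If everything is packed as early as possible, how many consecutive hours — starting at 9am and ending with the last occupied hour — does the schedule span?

The precedence chain requires at least 3 distinct hours.
With at most 1 per hour and 4 meetings, at least 4 hours are needed.
4 works (last occupied hour: 12pm): for example Legal=12pm, Sync=11am, Budget=9am, Postmortem=10am.

4 hours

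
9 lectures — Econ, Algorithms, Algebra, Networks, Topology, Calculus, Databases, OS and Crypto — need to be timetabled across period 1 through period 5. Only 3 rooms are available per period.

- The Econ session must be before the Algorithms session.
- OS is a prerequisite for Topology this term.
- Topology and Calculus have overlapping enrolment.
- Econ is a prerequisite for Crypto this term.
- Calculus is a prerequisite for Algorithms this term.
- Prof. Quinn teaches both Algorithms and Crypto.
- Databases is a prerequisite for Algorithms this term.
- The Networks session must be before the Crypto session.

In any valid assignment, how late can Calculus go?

Downstream work caps Calculus at period 4.
Calculus at period 4 is achievable: Econ=period 1; OS=period 1; Databases=period 2; Calculus=period 4; Algebra=period 3; Crypto=period 2; Topology=period 2; Networks=period 1; Algorithms=period 5.

period 4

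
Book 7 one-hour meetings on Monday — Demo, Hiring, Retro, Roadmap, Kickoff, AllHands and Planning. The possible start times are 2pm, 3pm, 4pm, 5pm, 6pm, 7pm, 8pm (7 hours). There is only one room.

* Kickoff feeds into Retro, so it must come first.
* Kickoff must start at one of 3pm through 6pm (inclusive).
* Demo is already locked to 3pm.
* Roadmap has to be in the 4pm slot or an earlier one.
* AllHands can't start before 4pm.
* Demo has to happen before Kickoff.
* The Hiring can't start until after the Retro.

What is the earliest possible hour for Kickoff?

Kickoff is available from 3pm; precedence pushes Kickoff to at least 4pm; Kickoff's own window allows nothing later than 6pm.
Kickoff at 4pm is achievable: Hiring=7pm; Planning=8pm; Demo=3pm; Retro=6pm; Kickoff=4pm; AllHands=5pm; Roadmap=2pm.

4pm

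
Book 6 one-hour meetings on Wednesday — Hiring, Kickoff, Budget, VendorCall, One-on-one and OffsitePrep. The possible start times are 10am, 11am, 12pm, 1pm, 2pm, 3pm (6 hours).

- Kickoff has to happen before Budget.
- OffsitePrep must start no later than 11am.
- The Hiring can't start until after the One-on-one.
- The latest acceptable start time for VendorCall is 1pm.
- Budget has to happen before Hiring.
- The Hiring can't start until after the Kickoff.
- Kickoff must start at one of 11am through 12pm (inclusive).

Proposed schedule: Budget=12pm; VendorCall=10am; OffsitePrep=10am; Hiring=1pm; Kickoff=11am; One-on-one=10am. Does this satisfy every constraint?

Yes, all constraints hold

OffsitePrep must start no later than 11am — holds.
Budget has to happen before Hiring — holds.
The latest acceptable start time for VendorCall is 1pm — holds.
Kickoff has to happen before Budget — holds.
The Hiring can't start until after the One-on-one — holds.
Kickoff must start at one of 11am through 12pm (inclusive) — holds.
The Hiring can't start until after the Kickoff — holds.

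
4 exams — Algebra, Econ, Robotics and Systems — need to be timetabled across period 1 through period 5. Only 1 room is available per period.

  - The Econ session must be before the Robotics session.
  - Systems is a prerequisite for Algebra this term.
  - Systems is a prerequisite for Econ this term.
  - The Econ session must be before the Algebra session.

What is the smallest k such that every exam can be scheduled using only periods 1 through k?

The precedence chain requires at least 3 distinct periods.
With at most 1 per period and 4 exams, at least 4 periods are needed.
4 works (last occupied period: period 4): for example Econ=period 2, Systems=period 1, Robotics=period 4, Algebra=period 3.

4 periods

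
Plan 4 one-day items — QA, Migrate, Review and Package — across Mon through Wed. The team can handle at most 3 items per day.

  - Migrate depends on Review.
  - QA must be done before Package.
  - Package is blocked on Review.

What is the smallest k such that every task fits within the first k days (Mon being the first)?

2 days

The precedence chain requires at least 2 distinct days.
With at most 3 per day and 4 tasks, at least 2 days are needed.
2 works (last occupied day: Tue): for example Package in Tue; Review in Mon; Migrate in Tue; QA in Mon.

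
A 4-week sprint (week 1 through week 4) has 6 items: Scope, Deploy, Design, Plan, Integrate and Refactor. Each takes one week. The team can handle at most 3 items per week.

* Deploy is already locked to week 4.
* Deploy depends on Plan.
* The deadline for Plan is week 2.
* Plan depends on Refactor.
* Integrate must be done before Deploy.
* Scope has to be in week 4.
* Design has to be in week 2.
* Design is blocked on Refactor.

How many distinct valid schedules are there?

Enumerating: Integrate -> week 1, Design -> week 2, Plan -> week 2, Refactor -> week 1, Deploy -> week 4, Scope -> week 4 | Plan in week 2, Refactor in week 1, Scope in week 4, Design in week 2, Integrate in week 2, Deploy in week 4 | Refactor in week 1; Integrate in week 3; Design in week 2; Scope in week 4; Deploy in week 4; Plan in week 2.

3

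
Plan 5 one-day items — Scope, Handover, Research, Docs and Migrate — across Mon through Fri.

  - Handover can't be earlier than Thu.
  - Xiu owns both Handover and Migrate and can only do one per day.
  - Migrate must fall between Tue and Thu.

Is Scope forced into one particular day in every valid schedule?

Scope can be Mon (e.g. Docs -> Mon, Migrate -> Tue, Research -> Mon, Scope -> Mon, Handover -> Thu) or Tue (e.g. Handover in Thu, Research in Mon, Docs in Mon, Migrate in Tue, Scope in Tue).

No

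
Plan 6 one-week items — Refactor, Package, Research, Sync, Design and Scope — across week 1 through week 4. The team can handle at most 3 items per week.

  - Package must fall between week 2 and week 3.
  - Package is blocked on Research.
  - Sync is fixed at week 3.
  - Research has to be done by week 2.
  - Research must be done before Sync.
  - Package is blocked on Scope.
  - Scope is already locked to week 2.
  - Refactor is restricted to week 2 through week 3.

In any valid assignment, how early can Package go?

week 3

Package is available from week 2; precedence pushes Package to at least week 3; Package's own window allows nothing later than week 3.
Package at week 3 is achievable: Sync -> week 3, Scope -> week 2, Package -> week 3, Design -> week 1, Refactor -> week 2, Research -> week 1.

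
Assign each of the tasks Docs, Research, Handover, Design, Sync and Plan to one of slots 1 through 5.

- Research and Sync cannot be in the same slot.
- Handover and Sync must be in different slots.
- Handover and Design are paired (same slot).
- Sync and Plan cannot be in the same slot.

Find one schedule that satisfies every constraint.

Plan in 1; Handover in 1; Research in 1; Sync in 2; Docs in 1; Design in 1

Checking: Research(1) != Sync(2); Sync(2) != Plan(1); Handover(1) != Sync(2); Handover = Design = 1.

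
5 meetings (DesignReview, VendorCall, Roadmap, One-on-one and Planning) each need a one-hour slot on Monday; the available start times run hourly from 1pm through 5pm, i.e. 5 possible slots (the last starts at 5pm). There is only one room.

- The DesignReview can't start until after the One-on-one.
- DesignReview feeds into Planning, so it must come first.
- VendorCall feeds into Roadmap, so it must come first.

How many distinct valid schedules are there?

Splitting on DesignReview: it can be 2pm (3), 3pm (4), 4pm (3). Listing each branch's schedules as (VendorCall, Roadmap, One-on-one, Planning):
DesignReview=2pm: (3pm,4pm,1pm,5pm) (3pm,5pm,1pm,4pm) (4pm,5pm,1pm,3pm) — 3.
DesignReview=3pm: (1pm,4pm,2pm,5pm) (1pm,5pm,2pm,4pm) (2pm,4pm,1pm,5pm) (2pm,5pm,1pm,4pm) — 4.
DesignReview=4pm: (1pm,2pm,3pm,5pm) (1pm,3pm,2pm,5pm) (2pm,3pm,1pm,5pm) — 3.
Summing: 3 + 4 + 3 = 10.

10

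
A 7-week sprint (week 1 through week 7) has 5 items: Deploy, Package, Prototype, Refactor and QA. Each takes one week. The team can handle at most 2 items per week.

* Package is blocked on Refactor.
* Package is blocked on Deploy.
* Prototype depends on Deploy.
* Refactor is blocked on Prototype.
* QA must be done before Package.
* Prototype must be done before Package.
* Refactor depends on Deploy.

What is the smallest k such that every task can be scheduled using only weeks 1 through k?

4 weeks

The precedence chain requires at least 4 distinct weeks.
With at most 2 per week and 5 tasks, at least 3 weeks are needed.
4 works (last occupied week: week 4): for example Deploy -> week 1, QA -> week 1, Package -> week 4, Prototype -> week 2, Refactor -> week 3.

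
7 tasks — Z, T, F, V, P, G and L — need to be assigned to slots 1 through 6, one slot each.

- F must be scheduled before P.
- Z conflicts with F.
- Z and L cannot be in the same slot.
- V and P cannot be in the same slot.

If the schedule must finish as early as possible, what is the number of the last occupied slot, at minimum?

The precedence chain requires at least 2 distinct slots.
2 works (last occupied slot: 2): for example G in 1, T in 1, V in 1, L in 1, F in 1, P in 2, Z in 2.

slot 2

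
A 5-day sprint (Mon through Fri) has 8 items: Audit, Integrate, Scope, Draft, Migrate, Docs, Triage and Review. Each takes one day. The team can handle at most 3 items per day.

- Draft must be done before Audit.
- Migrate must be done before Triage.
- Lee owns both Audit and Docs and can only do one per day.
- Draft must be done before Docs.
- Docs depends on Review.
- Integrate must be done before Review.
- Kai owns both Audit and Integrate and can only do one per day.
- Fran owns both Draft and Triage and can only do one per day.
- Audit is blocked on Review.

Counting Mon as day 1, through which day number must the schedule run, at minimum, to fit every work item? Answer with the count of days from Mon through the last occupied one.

The precedence chain requires at least 3 distinct days.
With at most 3 per day and 8 work items, at least 3 days are needed.
Could 3 days be enough, i.e. nothing placed later than Wed? No: Docs must come after Draft (at Mon or later) → {Tue, Wed}; Review must come after Integrate (at Mon or later) → {Tue, Wed}; Audit must come after Review (at Tue or later) → {Wed}; Review must come before Audit (at Wed or earlier) → {Tue}; Docs must come after Review (at Tue or later) → {Wed}; Docs can't share with Audit (Wed) → nothing is left.
So 3 days is not enough.
4 works (last occupied day: Thu): for example Migrate=Mon, Docs=Thu, Integrate=Mon, Draft=Mon, Review=Tue, Triage=Tue, Audit=Wed, Scope=Tue.

4 days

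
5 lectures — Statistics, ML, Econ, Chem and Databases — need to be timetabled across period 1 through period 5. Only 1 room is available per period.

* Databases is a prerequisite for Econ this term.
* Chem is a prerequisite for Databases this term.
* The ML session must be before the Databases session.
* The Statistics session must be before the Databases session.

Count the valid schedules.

6

Splitting on Statistics: it can be period 1 (2), period 2 (2), period 3 (2). Listing each branch's schedules as (ML, Econ, Chem, Databases) by period number:
Statistics=period 1: (2,5,3,4) (3,5,2,4) — 2.
Statistics=period 2: (1,5,3,4) (3,5,1,4) — 2.
Statistics=period 3: (1,5,2,4) (2,5,1,4) — 2.
Summing: 2 + 2 + 2 = 6.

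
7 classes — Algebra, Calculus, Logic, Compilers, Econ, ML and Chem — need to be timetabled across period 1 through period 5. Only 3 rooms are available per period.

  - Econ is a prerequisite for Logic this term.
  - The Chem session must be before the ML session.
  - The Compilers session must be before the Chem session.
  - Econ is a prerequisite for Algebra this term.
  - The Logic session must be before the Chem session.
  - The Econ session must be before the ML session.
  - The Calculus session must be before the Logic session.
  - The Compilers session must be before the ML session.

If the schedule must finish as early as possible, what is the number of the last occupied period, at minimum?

4

The precedence chain requires at least 4 distinct periods.
With at most 3 per period and 7 classes, at least 3 periods are needed.
4 works (last occupied period: period 4): for example Algebra in period 2, Econ in period 1, Calculus in period 1, Chem in period 3, Logic in period 2, ML in period 4, Compilers in period 1.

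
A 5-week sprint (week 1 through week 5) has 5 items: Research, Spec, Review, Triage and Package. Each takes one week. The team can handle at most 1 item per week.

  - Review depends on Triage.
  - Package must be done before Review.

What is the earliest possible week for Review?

week 3

Precedence pushes Review to at least week 2.
Review at week 3 is achievable: Triage in week 1, Review in week 3, Research in week 4, Spec in week 5, Package in week 2.
Nothing earlier works — the capacity limit rule out every week before week 3.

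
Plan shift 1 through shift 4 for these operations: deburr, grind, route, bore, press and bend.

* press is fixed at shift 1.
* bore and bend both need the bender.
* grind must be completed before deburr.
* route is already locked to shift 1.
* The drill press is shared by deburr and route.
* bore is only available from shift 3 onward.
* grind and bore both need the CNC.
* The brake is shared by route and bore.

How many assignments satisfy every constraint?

Splitting on deburr: it can be shift 2 (6), shift 3 (12), shift 4 (15). Listing each branch's schedules as (grind, route, bore, press, bend) by shift number:
deburr=shift 2: (1,1,3,1,1) (1,1,3,1,2) (1,1,3,1,4) (1,1,4,1,1) (1,1,4,1,2) (1,1,4,1,3) — 6.
deburr=shift 3: (1,1,3,1,1) (1,1,3,1,2) (1,1,3,1,4) (1,1,4,1,1) (1,1,4,1,2) (1,1,4,1,3) (2,1,3,1,1) (2,1,3,1,2) (2,1,3,1,4) (2,1,4,1,1) (2,1,4,1,2) (2,1,4,1,3) — 12.
deburr=shift 4: (1,1,3,1,1) (1,1,3,1,2) (1,1,3,1,4) (1,1,4,1,1) (1,1,4,1,2) (1,1,4,1,3) (2,1,3,1,1) (2,1,3,1,2) (2,1,3,1,4) (2,1,4,1,1) (2,1,4,1,2) (2,1,4,1,3) (3,1,4,1,1) (3,1,4,1,2) (3,1,4,1,3) — 15.
Summing: 6 + 12 + 15 = 33.

33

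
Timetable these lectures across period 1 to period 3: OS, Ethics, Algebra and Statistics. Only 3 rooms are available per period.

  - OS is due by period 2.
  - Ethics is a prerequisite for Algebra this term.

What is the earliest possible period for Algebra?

Precedence pushes Algebra to at least period 2.
Algebra at period 2 is achievable: Ethics in period 1; OS in period 1; Statistics in period 1; Algebra in period 2.

period 2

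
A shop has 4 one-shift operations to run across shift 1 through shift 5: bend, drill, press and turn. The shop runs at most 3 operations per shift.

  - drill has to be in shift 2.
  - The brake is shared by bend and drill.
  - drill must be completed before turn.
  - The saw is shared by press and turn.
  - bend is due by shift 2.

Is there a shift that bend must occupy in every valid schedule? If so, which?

bend's window is shift 1–shift 2.
drill is fixed at shift 2, and bend can't share a shift with drill.
So bend must be shift 1.

shift 1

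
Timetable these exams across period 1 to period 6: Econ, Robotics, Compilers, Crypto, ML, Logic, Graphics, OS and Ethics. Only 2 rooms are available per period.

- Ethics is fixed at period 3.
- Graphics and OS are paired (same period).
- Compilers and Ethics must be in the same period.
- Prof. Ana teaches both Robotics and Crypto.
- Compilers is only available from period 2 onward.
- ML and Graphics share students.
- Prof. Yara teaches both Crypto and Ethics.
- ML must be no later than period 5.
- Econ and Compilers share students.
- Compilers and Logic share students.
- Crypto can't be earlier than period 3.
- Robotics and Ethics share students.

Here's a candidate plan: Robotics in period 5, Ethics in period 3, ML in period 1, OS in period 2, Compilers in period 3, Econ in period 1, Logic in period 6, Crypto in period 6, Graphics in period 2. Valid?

Yes

Compilers is only available from period 2 onward — holds.
ML and Graphics share students — holds.
Compilers and Logic share students — holds.
Only 2 rooms are available per period — holds.
Prof. Yara teaches both Crypto and Ethics — holds.
ML must be no later than period 5 — holds.
Graphics and OS are paired (same period) — holds.
Compilers and Ethics must be in the same period — holds.
Crypto can't be earlier than period 3 — holds.
Robotics and Ethics share students — holds.
Prof. Ana teaches both Robotics and Crypto — holds.
Ethics is fixed at period 3 — holds.
Econ and Compilers share students — holds.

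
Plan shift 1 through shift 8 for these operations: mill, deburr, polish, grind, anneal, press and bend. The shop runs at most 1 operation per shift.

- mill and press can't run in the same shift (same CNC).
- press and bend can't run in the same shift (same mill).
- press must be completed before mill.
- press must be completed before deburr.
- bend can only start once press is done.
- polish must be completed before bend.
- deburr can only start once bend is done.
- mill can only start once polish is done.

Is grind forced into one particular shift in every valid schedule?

No

grind can be shift 1 (e.g. bend=shift 4, press=shift 2, polish=shift 3, deburr=shift 6, anneal=shift 7, mill=shift 5, grind=shift 1) or shift 2 (e.g. mill=shift 5, bend=shift 4, anneal=shift 7, press=shift 1, grind=shift 2, polish=shift 3, deburr=shift 6).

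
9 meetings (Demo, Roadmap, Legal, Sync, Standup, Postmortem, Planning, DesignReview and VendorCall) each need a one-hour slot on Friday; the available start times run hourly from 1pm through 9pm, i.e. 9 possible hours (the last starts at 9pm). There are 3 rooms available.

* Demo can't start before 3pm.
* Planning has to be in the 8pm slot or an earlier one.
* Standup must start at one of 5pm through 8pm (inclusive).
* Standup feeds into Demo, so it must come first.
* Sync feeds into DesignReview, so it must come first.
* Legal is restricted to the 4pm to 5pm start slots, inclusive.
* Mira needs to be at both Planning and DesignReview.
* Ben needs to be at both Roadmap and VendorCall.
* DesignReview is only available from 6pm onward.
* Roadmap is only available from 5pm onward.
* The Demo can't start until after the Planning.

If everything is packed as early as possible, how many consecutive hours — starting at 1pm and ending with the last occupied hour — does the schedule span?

The precedence chain requires at least 2 distinct hours.
With at most 3 per hour and 9 meetings, at least 3 hours are needed.
DesignReview can't be placed before 6pm — that is hour 6 counting from 1pm — so the schedule must run through at least 6 hours.
6 works (last occupied hour: 6pm): for example DesignReview=6pm, Roadmap=5pm, Sync=1pm, Postmortem=1pm, VendorCall=2pm, Standup=5pm, Planning=1pm, Demo=6pm, Legal=4pm.

6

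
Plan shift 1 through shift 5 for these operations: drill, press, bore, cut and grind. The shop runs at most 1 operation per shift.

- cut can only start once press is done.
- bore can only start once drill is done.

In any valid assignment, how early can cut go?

Precedence pushes cut to at least shift 2.
cut at shift 2 is achievable: cut -> shift 2; press -> shift 1; bore -> shift 4; drill -> shift 3; grind -> shift 5.

shift 2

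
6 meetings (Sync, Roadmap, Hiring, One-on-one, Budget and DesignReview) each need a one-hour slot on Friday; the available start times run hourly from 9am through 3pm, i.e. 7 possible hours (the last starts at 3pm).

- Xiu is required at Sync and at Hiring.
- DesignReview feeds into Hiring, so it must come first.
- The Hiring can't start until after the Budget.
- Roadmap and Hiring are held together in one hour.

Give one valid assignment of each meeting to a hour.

Roadmap -> 10am; DesignReview -> 9am; Budget -> 9am; One-on-one -> 9am; Sync -> 9am; Hiring -> 10am

Checking: DesignReview(9am) before Hiring(10am); Budget(9am) before Hiring(10am); Sync(9am) != Hiring(10am); Roadmap = Hiring = 10am.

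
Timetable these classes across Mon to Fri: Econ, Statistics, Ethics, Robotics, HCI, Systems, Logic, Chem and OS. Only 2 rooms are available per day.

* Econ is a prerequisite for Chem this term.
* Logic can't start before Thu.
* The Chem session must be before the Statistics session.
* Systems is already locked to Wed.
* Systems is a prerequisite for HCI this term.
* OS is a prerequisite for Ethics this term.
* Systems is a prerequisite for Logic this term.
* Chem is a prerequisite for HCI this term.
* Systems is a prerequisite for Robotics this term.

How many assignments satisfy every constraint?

48

Splitting on Econ: it can be Mon (42), Tue (6). Listing each branch's schedules as (Statistics, Ethics, Robotics, HCI, Systems, Logic, Chem, OS):
Econ=Mon: (Wed,Tue,Thu,Thu,Wed,Fri,Tue,Mon) (Wed,Tue,Thu,Fri,Wed,Thu,Tue,Mon) (Wed,Tue,Thu,Fri,Wed,Fri,Tue,Mon) (Wed,Tue,Fri,Thu,Wed,Thu,Tue,Mon) (Wed,Tue,Fri,Thu,Wed,Fri,Tue,Mon) (Wed,Tue,Fri,Fri,Wed,Thu,Tue,Mon) (Wed,Thu,Thu,Fri,Wed,Fri,Tue,Mon) (Wed,Thu,Thu,Fri,Wed,Fri,Tue,Tue) (Wed,Thu,Fri,Thu,Wed,Fri,Tue,Mon) (Wed,Thu,Fri,Thu,Wed,Fri,Tue,Tue) (Wed,Thu,Fri,Fri,Wed,Thu,Tue,Mon) (Wed,Thu,Fri,Fri,Wed,Thu,Tue,Tue) (Wed,Fri,Thu,Thu,Wed,Fri,Tue,Mon) (Wed,Fri,Thu,Thu,Wed,Fri,Tue,Tue) (Wed,Fri,Thu,Fri,Wed,Thu,Tue,Mon) (Wed,Fri,Thu,Fri,Wed,Thu,Tue,Tue) (Wed,Fri,Fri,Thu,Wed,Thu,Tue,Mon) (Wed,Fri,Fri,Thu,Wed,Thu,Tue,Tue) (Thu,Tue,Thu,Fri,Wed,Fri,Tue,Mon) (Thu,Tue,Thu,Fri,Wed,Fri,Wed,Mon) (Thu,Tue,Fri,Thu,Wed,Fri,Tue,Mon) (Thu,Tue,Fri,Thu,Wed,Fri,Wed,Mon) (Thu,Tue,Fri,Fri,Wed,Thu,Tue,Mon) (Thu,Tue,Fri,Fri,Wed,Thu,Wed,Mon) (Thu,Wed,Thu,Fri,Wed,Fri,Tue,Mon) (Thu,Wed,Thu,Fri,Wed,Fri,Tue,Tue) (Thu,Wed,Fri,Thu,Wed,Fri,Tue,Mon) (Thu,Wed,Fri,Thu,Wed,Fri,Tue,Tue) (Thu,Wed,Fri,Fri,Wed,Thu,Tue,Mon) (Thu,Wed,Fri,Fri,Wed,Thu,Tue,Tue) (Fri,Tue,Thu,Thu,Wed,Fri,Tue,Mon) (Fri,Tue,Thu,Thu,Wed,Fri,Wed,Mon) (Fri,Tue,Thu,Fri,Wed,Thu,Tue,Mon) (Fri,Tue,Thu,Fri,Wed,Thu,Wed,Mon) (Fri,Tue,Fri,Thu,Wed,Thu,Tue,Mon) (Fri,Tue,Fri,Thu,Wed,Thu,Wed,Mon) (Fri,Wed,Thu,Thu,Wed,Fri,Tue,Mon) (Fri,Wed,Thu,Thu,Wed,Fri,Tue,Tue) (Fri,Wed,Thu,Fri,Wed,Thu,Tue,Mon) (Fri,Wed,Thu,Fri,Wed,Thu,Tue,Tue) (Fri,Wed,Fri,Thu,Wed,Thu,Tue,Mon) (Fri,Wed,Fri,Thu,Wed,Thu,Tue,Tue) — 42.
Econ=Tue: (Thu,Tue,Thu,Fri,Wed,Fri,Wed,Mon) (Thu,Tue,Fri,Thu,Wed,Fri,Wed,Mon) (Thu,Tue,Fri,Fri,Wed,Thu,Wed,Mon) (Fri,Tue,Thu,Thu,Wed,Fri,Wed,Mon) (Fri,Tue,Thu,Fri,Wed,Thu,Wed,Mon) (Fri,Tue,Fri,Thu,Wed,Thu,Wed,Mon) — 6.
Summing: 42 + 6 = 48.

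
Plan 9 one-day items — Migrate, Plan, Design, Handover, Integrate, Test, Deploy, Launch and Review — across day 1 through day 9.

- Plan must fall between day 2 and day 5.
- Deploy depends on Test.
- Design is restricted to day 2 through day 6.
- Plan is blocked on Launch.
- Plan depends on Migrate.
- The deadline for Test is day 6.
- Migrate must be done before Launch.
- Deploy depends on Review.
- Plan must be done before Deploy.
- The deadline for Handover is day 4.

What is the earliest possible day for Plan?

day 3

Plan is available from day 2; precedence pushes Plan to at least day 3; Plan's own window allows nothing later than day 5.
Plan at day 3 is achievable: Review=day 1, Deploy=day 4, Handover=day 1, Launch=day 2, Test=day 1, Design=day 2, Migrate=day 1, Plan=day 3, Integrate=day 1.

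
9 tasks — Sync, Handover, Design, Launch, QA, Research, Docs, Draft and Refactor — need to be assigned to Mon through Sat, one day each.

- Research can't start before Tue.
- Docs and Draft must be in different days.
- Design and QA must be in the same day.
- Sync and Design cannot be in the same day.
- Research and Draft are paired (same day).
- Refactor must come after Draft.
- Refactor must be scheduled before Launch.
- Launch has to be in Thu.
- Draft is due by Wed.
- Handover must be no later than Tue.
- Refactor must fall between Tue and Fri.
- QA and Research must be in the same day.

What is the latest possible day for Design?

Design must be in the same day as Research, which can't be before Tue, so Design is at least Tue; Design must be in the same day as Draft, which can't be after Tue, so Design is at most Tue.
Design at Tue is achievable: Launch -> Thu, Sync -> Mon, Handover -> Mon, Design -> Tue, Draft -> Tue, Docs -> Mon, Refactor -> Wed, QA -> Tue, Research -> Tue.

Tue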